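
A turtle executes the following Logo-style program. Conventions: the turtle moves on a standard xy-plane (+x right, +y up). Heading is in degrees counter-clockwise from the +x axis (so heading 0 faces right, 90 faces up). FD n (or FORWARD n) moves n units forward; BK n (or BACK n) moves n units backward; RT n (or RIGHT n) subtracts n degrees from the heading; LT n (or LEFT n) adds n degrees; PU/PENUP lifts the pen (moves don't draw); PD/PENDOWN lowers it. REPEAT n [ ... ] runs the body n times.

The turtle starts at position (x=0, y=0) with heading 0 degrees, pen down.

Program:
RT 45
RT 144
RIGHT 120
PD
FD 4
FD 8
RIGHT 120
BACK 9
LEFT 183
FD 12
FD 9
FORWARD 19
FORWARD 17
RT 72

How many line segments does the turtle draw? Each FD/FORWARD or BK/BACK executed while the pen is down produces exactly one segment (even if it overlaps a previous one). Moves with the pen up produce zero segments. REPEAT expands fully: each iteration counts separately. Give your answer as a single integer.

Executing turtle program step by step:
Start: pos=(0,0), heading=0, pen down
RT 45: heading 0 -> 315
RT 144: heading 315 -> 171
RT 120: heading 171 -> 51
PD: pen down
FD 4: (0,0) -> (2.517,3.109) [heading=51, draw]
FD 8: (2.517,3.109) -> (7.552,9.326) [heading=51, draw]
RT 120: heading 51 -> 291
BK 9: (7.552,9.326) -> (4.327,17.728) [heading=291, draw]
LT 183: heading 291 -> 114
FD 12: (4.327,17.728) -> (-0.554,28.691) [heading=114, draw]
FD 9: (-0.554,28.691) -> (-4.215,36.912) [heading=114, draw]
FD 19: (-4.215,36.912) -> (-11.943,54.27) [heading=114, draw]
FD 17: (-11.943,54.27) -> (-18.857,69.8) [heading=114, draw]
RT 72: heading 114 -> 42
Final: pos=(-18.857,69.8), heading=42, 7 segment(s) drawn
Segments drawn: 7

Answer: 7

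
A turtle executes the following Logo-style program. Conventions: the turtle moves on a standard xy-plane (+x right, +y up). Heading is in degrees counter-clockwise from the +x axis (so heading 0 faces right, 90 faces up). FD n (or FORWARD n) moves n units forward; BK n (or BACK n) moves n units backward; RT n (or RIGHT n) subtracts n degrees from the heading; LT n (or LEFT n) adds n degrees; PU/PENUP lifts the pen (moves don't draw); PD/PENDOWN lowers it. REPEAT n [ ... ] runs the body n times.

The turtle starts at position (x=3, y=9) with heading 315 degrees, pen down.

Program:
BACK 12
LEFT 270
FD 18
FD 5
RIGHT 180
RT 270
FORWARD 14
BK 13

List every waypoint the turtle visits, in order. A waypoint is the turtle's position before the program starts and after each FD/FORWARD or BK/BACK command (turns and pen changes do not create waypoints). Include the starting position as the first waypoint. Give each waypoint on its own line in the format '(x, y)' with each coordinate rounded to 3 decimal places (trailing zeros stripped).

Answer: (3, 9)
(-5.485, 17.485)
(-18.213, 4.757)
(-21.749, 1.222)
(-31.648, 11.121)
(-22.456, 1.929)

Derivation:
Executing turtle program step by step:
Start: pos=(3,9), heading=315, pen down
BK 12: (3,9) -> (-5.485,17.485) [heading=315, draw]
LT 270: heading 315 -> 225
FD 18: (-5.485,17.485) -> (-18.213,4.757) [heading=225, draw]
FD 5: (-18.213,4.757) -> (-21.749,1.222) [heading=225, draw]
RT 180: heading 225 -> 45
RT 270: heading 45 -> 135
FD 14: (-21.749,1.222) -> (-31.648,11.121) [heading=135, draw]
BK 13: (-31.648,11.121) -> (-22.456,1.929) [heading=135, draw]
Final: pos=(-22.456,1.929), heading=135, 5 segment(s) drawn
Waypoints (6 total):
(3, 9)
(-5.485, 17.485)
(-18.213, 4.757)
(-21.749, 1.222)
(-31.648, 11.121)
(-22.456, 1.929)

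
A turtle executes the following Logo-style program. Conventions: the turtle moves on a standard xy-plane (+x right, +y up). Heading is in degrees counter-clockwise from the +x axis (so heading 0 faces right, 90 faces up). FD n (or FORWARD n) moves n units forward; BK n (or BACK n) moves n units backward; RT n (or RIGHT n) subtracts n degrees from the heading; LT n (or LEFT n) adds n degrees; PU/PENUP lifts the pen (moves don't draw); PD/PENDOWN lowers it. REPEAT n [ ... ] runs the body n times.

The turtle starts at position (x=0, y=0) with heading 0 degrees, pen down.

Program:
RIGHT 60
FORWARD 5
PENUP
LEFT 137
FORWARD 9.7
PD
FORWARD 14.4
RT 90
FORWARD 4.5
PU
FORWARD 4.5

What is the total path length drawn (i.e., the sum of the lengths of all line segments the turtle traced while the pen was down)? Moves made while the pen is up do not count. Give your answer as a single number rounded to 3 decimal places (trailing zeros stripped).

Executing turtle program step by step:
Start: pos=(0,0), heading=0, pen down
RT 60: heading 0 -> 300
FD 5: (0,0) -> (2.5,-4.33) [heading=300, draw]
PU: pen up
LT 137: heading 300 -> 77
FD 9.7: (2.5,-4.33) -> (4.682,5.121) [heading=77, move]
PD: pen down
FD 14.4: (4.682,5.121) -> (7.921,19.152) [heading=77, draw]
RT 90: heading 77 -> 347
FD 4.5: (7.921,19.152) -> (12.306,18.14) [heading=347, draw]
PU: pen up
FD 4.5: (12.306,18.14) -> (16.691,17.128) [heading=347, move]
Final: pos=(16.691,17.128), heading=347, 3 segment(s) drawn

Segment lengths:
  seg 1: (0,0) -> (2.5,-4.33), length = 5
  seg 2: (4.682,5.121) -> (7.921,19.152), length = 14.4
  seg 3: (7.921,19.152) -> (12.306,18.14), length = 4.5
Total = 23.9

Answer: 23.9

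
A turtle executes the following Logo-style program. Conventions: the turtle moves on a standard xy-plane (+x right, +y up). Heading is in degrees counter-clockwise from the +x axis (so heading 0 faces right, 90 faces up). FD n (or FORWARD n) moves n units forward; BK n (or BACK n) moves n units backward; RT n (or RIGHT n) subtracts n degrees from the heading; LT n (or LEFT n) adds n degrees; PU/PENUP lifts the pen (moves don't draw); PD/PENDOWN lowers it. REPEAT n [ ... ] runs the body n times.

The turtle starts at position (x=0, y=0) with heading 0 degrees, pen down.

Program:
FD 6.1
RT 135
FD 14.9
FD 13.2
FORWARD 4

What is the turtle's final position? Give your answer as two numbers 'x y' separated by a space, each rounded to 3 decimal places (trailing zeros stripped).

Answer: -16.598 -22.698

Derivation:
Executing turtle program step by step:
Start: pos=(0,0), heading=0, pen down
FD 6.1: (0,0) -> (6.1,0) [heading=0, draw]
RT 135: heading 0 -> 225
FD 14.9: (6.1,0) -> (-4.436,-10.536) [heading=225, draw]
FD 13.2: (-4.436,-10.536) -> (-13.77,-19.87) [heading=225, draw]
FD 4: (-13.77,-19.87) -> (-16.598,-22.698) [heading=225, draw]
Final: pos=(-16.598,-22.698), heading=225, 4 segment(s) drawn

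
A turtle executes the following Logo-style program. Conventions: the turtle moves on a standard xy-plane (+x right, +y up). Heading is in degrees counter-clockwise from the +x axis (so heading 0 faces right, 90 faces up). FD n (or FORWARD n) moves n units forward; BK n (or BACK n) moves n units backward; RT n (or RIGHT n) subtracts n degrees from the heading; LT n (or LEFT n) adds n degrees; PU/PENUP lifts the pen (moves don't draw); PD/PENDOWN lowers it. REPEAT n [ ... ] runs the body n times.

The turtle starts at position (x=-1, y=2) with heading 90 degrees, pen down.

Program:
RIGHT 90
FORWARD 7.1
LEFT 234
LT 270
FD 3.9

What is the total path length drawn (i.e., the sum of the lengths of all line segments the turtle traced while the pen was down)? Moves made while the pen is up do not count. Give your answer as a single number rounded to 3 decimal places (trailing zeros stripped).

Answer: 11

Derivation:
Executing turtle program step by step:
Start: pos=(-1,2), heading=90, pen down
RT 90: heading 90 -> 0
FD 7.1: (-1,2) -> (6.1,2) [heading=0, draw]
LT 234: heading 0 -> 234
LT 270: heading 234 -> 144
FD 3.9: (6.1,2) -> (2.945,4.292) [heading=144, draw]
Final: pos=(2.945,4.292), heading=144, 2 segment(s) drawn

Segment lengths:
  seg 1: (-1,2) -> (6.1,2), length = 7.1
  seg 2: (6.1,2) -> (2.945,4.292), length = 3.9
Total = 11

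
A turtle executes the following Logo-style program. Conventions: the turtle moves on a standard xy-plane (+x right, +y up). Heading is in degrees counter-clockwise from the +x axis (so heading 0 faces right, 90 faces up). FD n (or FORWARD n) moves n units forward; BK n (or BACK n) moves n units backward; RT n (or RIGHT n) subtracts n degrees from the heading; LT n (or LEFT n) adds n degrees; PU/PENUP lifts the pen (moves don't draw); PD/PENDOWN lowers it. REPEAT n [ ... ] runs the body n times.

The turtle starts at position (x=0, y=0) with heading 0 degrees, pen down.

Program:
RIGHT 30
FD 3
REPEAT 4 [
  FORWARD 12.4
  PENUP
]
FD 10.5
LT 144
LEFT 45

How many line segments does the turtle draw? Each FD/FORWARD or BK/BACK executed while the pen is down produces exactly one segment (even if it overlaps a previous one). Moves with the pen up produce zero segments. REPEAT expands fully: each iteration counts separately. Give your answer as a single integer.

Answer: 2

Derivation:
Executing turtle program step by step:
Start: pos=(0,0), heading=0, pen down
RT 30: heading 0 -> 330
FD 3: (0,0) -> (2.598,-1.5) [heading=330, draw]
REPEAT 4 [
  -- iteration 1/4 --
  FD 12.4: (2.598,-1.5) -> (13.337,-7.7) [heading=330, draw]
  PU: pen up
  -- iteration 2/4 --
  FD 12.4: (13.337,-7.7) -> (24.076,-13.9) [heading=330, move]
  PU: pen up
  -- iteration 3/4 --
  FD 12.4: (24.076,-13.9) -> (34.814,-20.1) [heading=330, move]
  PU: pen up
  -- iteration 4/4 --
  FD 12.4: (34.814,-20.1) -> (45.553,-26.3) [heading=330, move]
  PU: pen up
]
FD 10.5: (45.553,-26.3) -> (54.646,-31.55) [heading=330, move]
LT 144: heading 330 -> 114
LT 45: heading 114 -> 159
Final: pos=(54.646,-31.55), heading=159, 2 segment(s) drawn
Segments drawn: 2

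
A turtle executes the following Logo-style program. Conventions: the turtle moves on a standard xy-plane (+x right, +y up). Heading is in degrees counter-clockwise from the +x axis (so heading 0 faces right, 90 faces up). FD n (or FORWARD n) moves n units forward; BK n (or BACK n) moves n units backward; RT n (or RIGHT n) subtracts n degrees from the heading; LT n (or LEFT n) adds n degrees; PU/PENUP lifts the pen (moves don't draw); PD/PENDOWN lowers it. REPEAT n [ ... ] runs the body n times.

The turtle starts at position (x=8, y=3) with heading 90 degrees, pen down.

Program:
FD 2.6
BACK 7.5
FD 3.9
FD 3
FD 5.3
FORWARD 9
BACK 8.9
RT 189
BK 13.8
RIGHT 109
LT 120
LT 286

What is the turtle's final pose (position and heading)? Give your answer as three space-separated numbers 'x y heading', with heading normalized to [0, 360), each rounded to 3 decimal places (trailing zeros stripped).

Answer: 10.159 24.03 198

Derivation:
Executing turtle program step by step:
Start: pos=(8,3), heading=90, pen down
FD 2.6: (8,3) -> (8,5.6) [heading=90, draw]
BK 7.5: (8,5.6) -> (8,-1.9) [heading=90, draw]
FD 3.9: (8,-1.9) -> (8,2) [heading=90, draw]
FD 3: (8,2) -> (8,5) [heading=90, draw]
FD 5.3: (8,5) -> (8,10.3) [heading=90, draw]
FD 9: (8,10.3) -> (8,19.3) [heading=90, draw]
BK 8.9: (8,19.3) -> (8,10.4) [heading=90, draw]
RT 189: heading 90 -> 261
BK 13.8: (8,10.4) -> (10.159,24.03) [heading=261, draw]
RT 109: heading 261 -> 152
LT 120: heading 152 -> 272
LT 286: heading 272 -> 198
Final: pos=(10.159,24.03), heading=198, 8 segment(s) drawn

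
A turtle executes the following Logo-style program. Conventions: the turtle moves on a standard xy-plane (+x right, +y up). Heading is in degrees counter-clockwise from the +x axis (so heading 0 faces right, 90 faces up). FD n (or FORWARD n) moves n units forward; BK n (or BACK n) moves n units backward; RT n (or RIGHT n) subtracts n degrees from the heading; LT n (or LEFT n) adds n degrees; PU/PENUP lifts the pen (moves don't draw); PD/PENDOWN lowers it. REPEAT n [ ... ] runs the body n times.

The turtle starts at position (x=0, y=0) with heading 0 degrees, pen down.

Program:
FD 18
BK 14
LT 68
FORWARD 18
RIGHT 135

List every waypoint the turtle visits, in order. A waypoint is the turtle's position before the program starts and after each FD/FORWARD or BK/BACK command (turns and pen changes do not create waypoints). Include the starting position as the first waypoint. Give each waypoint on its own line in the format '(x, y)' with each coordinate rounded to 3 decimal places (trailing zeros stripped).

Answer: (0, 0)
(18, 0)
(4, 0)
(10.743, 16.689)

Derivation:
Executing turtle program step by step:
Start: pos=(0,0), heading=0, pen down
FD 18: (0,0) -> (18,0) [heading=0, draw]
BK 14: (18,0) -> (4,0) [heading=0, draw]
LT 68: heading 0 -> 68
FD 18: (4,0) -> (10.743,16.689) [heading=68, draw]
RT 135: heading 68 -> 293
Final: pos=(10.743,16.689), heading=293, 3 segment(s) drawn
Waypoints (4 total):
(0, 0)
(18, 0)
(4, 0)
(10.743, 16.689)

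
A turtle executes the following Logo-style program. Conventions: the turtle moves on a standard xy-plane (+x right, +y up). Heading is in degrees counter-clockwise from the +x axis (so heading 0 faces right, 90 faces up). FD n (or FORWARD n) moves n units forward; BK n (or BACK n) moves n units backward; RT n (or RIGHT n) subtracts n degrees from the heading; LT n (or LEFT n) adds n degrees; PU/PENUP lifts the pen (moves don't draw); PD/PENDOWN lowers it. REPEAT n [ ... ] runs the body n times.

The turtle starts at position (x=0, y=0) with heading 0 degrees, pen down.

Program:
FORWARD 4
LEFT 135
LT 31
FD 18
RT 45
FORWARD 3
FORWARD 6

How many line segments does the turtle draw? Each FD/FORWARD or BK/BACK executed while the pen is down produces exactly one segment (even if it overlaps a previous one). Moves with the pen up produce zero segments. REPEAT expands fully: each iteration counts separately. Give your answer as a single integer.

Executing turtle program step by step:
Start: pos=(0,0), heading=0, pen down
FD 4: (0,0) -> (4,0) [heading=0, draw]
LT 135: heading 0 -> 135
LT 31: heading 135 -> 166
FD 18: (4,0) -> (-13.465,4.355) [heading=166, draw]
RT 45: heading 166 -> 121
FD 3: (-13.465,4.355) -> (-15.01,6.926) [heading=121, draw]
FD 6: (-15.01,6.926) -> (-18.101,12.069) [heading=121, draw]
Final: pos=(-18.101,12.069), heading=121, 4 segment(s) drawn
Segments drawn: 4

Answer: 4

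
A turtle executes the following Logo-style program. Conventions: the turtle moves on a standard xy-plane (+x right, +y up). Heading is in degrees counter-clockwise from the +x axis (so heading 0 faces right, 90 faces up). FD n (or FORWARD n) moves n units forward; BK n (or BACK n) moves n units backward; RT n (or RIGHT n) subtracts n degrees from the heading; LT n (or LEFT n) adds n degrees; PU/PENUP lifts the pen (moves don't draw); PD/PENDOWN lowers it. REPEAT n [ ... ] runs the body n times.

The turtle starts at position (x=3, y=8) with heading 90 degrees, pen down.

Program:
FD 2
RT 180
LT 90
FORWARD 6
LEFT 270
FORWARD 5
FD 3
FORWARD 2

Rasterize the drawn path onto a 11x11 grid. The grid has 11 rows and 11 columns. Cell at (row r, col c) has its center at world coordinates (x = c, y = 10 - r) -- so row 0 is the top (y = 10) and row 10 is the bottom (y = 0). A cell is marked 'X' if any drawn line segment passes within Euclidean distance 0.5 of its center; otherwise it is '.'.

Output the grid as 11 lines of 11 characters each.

Answer: ...XXXXXXX.
...X.....X.
...X.....X.
.........X.
.........X.
.........X.
.........X.
.........X.
.........X.
.........X.
.........X.

Derivation:
Segment 0: (3,8) -> (3,10)
Segment 1: (3,10) -> (9,10)
Segment 2: (9,10) -> (9,5)
Segment 3: (9,5) -> (9,2)
Segment 4: (9,2) -> (9,0)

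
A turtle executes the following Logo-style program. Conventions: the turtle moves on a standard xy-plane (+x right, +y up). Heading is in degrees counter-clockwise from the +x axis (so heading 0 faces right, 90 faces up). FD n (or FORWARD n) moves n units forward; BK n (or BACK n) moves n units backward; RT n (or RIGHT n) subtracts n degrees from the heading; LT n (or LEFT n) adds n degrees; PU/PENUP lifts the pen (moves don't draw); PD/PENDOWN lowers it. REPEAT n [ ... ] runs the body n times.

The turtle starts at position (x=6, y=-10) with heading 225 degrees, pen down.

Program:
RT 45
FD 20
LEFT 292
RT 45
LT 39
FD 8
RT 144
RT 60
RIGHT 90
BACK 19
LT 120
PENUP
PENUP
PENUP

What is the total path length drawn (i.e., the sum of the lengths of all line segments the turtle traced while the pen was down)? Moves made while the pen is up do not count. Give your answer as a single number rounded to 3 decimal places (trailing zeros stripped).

Executing turtle program step by step:
Start: pos=(6,-10), heading=225, pen down
RT 45: heading 225 -> 180
FD 20: (6,-10) -> (-14,-10) [heading=180, draw]
LT 292: heading 180 -> 112
RT 45: heading 112 -> 67
LT 39: heading 67 -> 106
FD 8: (-14,-10) -> (-16.205,-2.31) [heading=106, draw]
RT 144: heading 106 -> 322
RT 60: heading 322 -> 262
RT 90: heading 262 -> 172
BK 19: (-16.205,-2.31) -> (2.61,-4.954) [heading=172, draw]
LT 120: heading 172 -> 292
PU: pen up
PU: pen up
PU: pen up
Final: pos=(2.61,-4.954), heading=292, 3 segment(s) drawn

Segment lengths:
  seg 1: (6,-10) -> (-14,-10), length = 20
  seg 2: (-14,-10) -> (-16.205,-2.31), length = 8
  seg 3: (-16.205,-2.31) -> (2.61,-4.954), length = 19
Total = 47

Answer: 47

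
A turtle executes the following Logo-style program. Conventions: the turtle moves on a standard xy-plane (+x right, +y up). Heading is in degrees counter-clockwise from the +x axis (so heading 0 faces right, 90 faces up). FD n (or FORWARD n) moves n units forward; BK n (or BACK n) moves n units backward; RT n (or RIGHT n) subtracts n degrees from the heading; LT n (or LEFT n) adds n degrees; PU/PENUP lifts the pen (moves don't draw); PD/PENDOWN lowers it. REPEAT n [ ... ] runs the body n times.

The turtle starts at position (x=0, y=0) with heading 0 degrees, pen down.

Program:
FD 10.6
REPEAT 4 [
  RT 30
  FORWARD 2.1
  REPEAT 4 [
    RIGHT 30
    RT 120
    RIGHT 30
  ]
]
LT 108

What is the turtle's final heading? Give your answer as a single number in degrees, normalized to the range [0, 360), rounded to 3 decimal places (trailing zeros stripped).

Executing turtle program step by step:
Start: pos=(0,0), heading=0, pen down
FD 10.6: (0,0) -> (10.6,0) [heading=0, draw]
REPEAT 4 [
  -- iteration 1/4 --
  RT 30: heading 0 -> 330
  FD 2.1: (10.6,0) -> (12.419,-1.05) [heading=330, draw]
  REPEAT 4 [
    -- iteration 1/4 --
    RT 30: heading 330 -> 300
    RT 120: heading 300 -> 180
    RT 30: heading 180 -> 150
    -- iteration 2/4 --
    RT 30: heading 150 -> 120
    RT 120: heading 120 -> 0
    RT 30: heading 0 -> 330
    -- iteration 3/4 --
    RT 30: heading 330 -> 300
    RT 120: heading 300 -> 180
    RT 30: heading 180 -> 150
    -- iteration 4/4 --
    RT 30: heading 150 -> 120
    RT 120: heading 120 -> 0
    RT 30: heading 0 -> 330
  ]
  -- iteration 2/4 --
  RT 30: heading 330 -> 300
  FD 2.1: (12.419,-1.05) -> (13.469,-2.869) [heading=300, draw]
  REPEAT 4 [
    -- iteration 1/4 --
    RT 30: heading 300 -> 270
    RT 120: heading 270 -> 150
    RT 30: heading 150 -> 120
    -- iteration 2/4 --
    RT 30: heading 120 -> 90
    RT 120: heading 90 -> 330
    RT 30: heading 330 -> 300
    -- iteration 3/4 --
    RT 30: heading 300 -> 270
    RT 120: heading 270 -> 150
    RT 30: heading 150 -> 120
    -- iteration 4/4 --
    RT 30: heading 120 -> 90
    RT 120: heading 90 -> 330
    RT 30: heading 330 -> 300
  ]
  -- iteration 3/4 --
  RT 30: heading 300 -> 270
  FD 2.1: (13.469,-2.869) -> (13.469,-4.969) [heading=270, draw]
  REPEAT 4 [
    -- iteration 1/4 --
    RT 30: heading 270 -> 240
    RT 120: heading 240 -> 120
    RT 30: heading 120 -> 90
    -- iteration 2/4 --
    RT 30: heading 90 -> 60
    RT 120: heading 60 -> 300
    RT 30: heading 300 -> 270
    -- iteration 3/4 --
    RT 30: heading 270 -> 240
    RT 120: heading 240 -> 120
    RT 30: heading 120 -> 90
    -- iteration 4/4 --
    RT 30: heading 90 -> 60
    RT 120: heading 60 -> 300
    RT 30: heading 300 -> 270
  ]
  -- iteration 4/4 --
  RT 30: heading 270 -> 240
  FD 2.1: (13.469,-4.969) -> (12.419,-6.787) [heading=240, draw]
  REPEAT 4 [
    -- iteration 1/4 --
    RT 30: heading 240 -> 210
    RT 120: heading 210 -> 90
    RT 30: heading 90 -> 60
    -- iteration 2/4 --
    RT 30: heading 60 -> 30
    RT 120: heading 30 -> 270
    RT 30: heading 270 -> 240
    -- iteration 3/4 --
    RT 30: heading 240 -> 210
    RT 120: heading 210 -> 90
    RT 30: heading 90 -> 60
    -- iteration 4/4 --
    RT 30: heading 60 -> 30
    RT 120: heading 30 -> 270
    RT 30: heading 270 -> 240
  ]
]
LT 108: heading 240 -> 348
Final: pos=(12.419,-6.787), heading=348, 5 segment(s) drawn

Answer: 348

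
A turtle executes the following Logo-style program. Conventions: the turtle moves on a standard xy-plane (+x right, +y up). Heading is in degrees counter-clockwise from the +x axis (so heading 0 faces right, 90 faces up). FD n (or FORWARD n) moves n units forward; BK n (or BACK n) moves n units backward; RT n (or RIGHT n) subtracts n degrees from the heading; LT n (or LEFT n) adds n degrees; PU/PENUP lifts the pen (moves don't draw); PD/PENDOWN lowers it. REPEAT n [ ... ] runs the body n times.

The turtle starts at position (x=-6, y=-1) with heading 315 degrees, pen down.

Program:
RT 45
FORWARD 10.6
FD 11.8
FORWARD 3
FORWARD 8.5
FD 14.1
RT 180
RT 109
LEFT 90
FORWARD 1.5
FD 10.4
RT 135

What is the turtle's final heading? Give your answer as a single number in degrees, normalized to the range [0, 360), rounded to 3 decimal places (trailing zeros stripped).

Answer: 296

Derivation:
Executing turtle program step by step:
Start: pos=(-6,-1), heading=315, pen down
RT 45: heading 315 -> 270
FD 10.6: (-6,-1) -> (-6,-11.6) [heading=270, draw]
FD 11.8: (-6,-11.6) -> (-6,-23.4) [heading=270, draw]
FD 3: (-6,-23.4) -> (-6,-26.4) [heading=270, draw]
FD 8.5: (-6,-26.4) -> (-6,-34.9) [heading=270, draw]
FD 14.1: (-6,-34.9) -> (-6,-49) [heading=270, draw]
RT 180: heading 270 -> 90
RT 109: heading 90 -> 341
LT 90: heading 341 -> 71
FD 1.5: (-6,-49) -> (-5.512,-47.582) [heading=71, draw]
FD 10.4: (-5.512,-47.582) -> (-2.126,-37.748) [heading=71, draw]
RT 135: heading 71 -> 296
Final: pos=(-2.126,-37.748), heading=296, 7 segment(s) drawn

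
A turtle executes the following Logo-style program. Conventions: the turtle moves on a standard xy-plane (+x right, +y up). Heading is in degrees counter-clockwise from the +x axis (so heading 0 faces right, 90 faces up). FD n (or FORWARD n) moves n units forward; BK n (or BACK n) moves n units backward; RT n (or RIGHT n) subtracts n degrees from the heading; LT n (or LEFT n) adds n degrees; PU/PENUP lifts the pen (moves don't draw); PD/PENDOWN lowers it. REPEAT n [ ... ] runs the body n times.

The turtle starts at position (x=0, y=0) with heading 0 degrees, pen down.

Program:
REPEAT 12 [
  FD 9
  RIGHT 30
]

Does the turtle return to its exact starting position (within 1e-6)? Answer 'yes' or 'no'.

Executing turtle program step by step:
Start: pos=(0,0), heading=0, pen down
REPEAT 12 [
  -- iteration 1/12 --
  FD 9: (0,0) -> (9,0) [heading=0, draw]
  RT 30: heading 0 -> 330
  -- iteration 2/12 --
  FD 9: (9,0) -> (16.794,-4.5) [heading=330, draw]
  RT 30: heading 330 -> 300
  -- iteration 3/12 --
  FD 9: (16.794,-4.5) -> (21.294,-12.294) [heading=300, draw]
  RT 30: heading 300 -> 270
  -- iteration 4/12 --
  FD 9: (21.294,-12.294) -> (21.294,-21.294) [heading=270, draw]
  RT 30: heading 270 -> 240
  -- iteration 5/12 --
  FD 9: (21.294,-21.294) -> (16.794,-29.088) [heading=240, draw]
  RT 30: heading 240 -> 210
  -- iteration 6/12 --
  FD 9: (16.794,-29.088) -> (9,-33.588) [heading=210, draw]
  RT 30: heading 210 -> 180
  -- iteration 7/12 --
  FD 9: (9,-33.588) -> (0,-33.588) [heading=180, draw]
  RT 30: heading 180 -> 150
  -- iteration 8/12 --
  FD 9: (0,-33.588) -> (-7.794,-29.088) [heading=150, draw]
  RT 30: heading 150 -> 120
  -- iteration 9/12 --
  FD 9: (-7.794,-29.088) -> (-12.294,-21.294) [heading=120, draw]
  RT 30: heading 120 -> 90
  -- iteration 10/12 --
  FD 9: (-12.294,-21.294) -> (-12.294,-12.294) [heading=90, draw]
  RT 30: heading 90 -> 60
  -- iteration 11/12 --
  FD 9: (-12.294,-12.294) -> (-7.794,-4.5) [heading=60, draw]
  RT 30: heading 60 -> 30
  -- iteration 12/12 --
  FD 9: (-7.794,-4.5) -> (0,0) [heading=30, draw]
  RT 30: heading 30 -> 0
]
Final: pos=(0,0), heading=0, 12 segment(s) drawn

Start position: (0, 0)
Final position: (0, 0)
Distance = 0; < 1e-6 -> CLOSED

Answer: yes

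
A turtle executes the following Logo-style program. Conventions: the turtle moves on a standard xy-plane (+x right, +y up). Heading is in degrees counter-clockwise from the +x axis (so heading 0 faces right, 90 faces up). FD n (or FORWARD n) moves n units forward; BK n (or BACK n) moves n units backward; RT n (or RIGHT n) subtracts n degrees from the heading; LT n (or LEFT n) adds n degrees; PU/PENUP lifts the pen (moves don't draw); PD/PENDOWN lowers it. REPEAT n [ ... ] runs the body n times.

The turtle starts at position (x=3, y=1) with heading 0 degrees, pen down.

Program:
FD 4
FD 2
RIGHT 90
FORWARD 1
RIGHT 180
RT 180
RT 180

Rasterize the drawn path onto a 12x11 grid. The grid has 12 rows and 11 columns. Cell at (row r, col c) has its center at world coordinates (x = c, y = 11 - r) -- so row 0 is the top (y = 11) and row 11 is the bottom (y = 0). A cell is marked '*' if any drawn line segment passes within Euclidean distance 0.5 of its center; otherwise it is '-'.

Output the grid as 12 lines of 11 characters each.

Answer: -----------
-----------
-----------
-----------
-----------
-----------
-----------
-----------
-----------
-----------
---*******-
---------*-

Derivation:
Segment 0: (3,1) -> (7,1)
Segment 1: (7,1) -> (9,1)
Segment 2: (9,1) -> (9,0)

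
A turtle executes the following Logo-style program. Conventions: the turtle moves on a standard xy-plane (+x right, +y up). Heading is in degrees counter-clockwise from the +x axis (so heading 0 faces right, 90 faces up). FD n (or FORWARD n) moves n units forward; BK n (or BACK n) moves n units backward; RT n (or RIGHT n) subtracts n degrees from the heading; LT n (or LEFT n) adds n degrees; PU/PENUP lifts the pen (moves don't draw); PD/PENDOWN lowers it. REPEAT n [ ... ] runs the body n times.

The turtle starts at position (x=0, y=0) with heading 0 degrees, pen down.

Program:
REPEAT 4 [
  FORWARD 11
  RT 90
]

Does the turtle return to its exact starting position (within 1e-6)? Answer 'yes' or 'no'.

Answer: yes

Derivation:
Executing turtle program step by step:
Start: pos=(0,0), heading=0, pen down
REPEAT 4 [
  -- iteration 1/4 --
  FD 11: (0,0) -> (11,0) [heading=0, draw]
  RT 90: heading 0 -> 270
  -- iteration 2/4 --
  FD 11: (11,0) -> (11,-11) [heading=270, draw]
  RT 90: heading 270 -> 180
  -- iteration 3/4 --
  FD 11: (11,-11) -> (0,-11) [heading=180, draw]
  RT 90: heading 180 -> 90
  -- iteration 4/4 --
  FD 11: (0,-11) -> (0,0) [heading=90, draw]
  RT 90: heading 90 -> 0
]
Final: pos=(0,0), heading=0, 4 segment(s) drawn

Start position: (0, 0)
Final position: (0, 0)
Distance = 0; < 1e-6 -> CLOSED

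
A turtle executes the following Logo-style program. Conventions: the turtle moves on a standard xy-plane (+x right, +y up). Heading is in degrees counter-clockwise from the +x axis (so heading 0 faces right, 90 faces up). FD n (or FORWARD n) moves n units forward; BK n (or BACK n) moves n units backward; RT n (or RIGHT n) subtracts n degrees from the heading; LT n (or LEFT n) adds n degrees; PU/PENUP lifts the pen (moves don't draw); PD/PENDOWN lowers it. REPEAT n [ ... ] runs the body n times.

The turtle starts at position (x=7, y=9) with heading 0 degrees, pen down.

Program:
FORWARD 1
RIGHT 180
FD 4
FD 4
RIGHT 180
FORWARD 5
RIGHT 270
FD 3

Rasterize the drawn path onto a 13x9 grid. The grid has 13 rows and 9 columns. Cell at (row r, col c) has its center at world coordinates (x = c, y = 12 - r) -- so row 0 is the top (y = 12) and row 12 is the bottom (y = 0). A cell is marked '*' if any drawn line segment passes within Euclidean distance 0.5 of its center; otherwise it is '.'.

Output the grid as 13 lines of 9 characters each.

Segment 0: (7,9) -> (8,9)
Segment 1: (8,9) -> (4,9)
Segment 2: (4,9) -> (0,9)
Segment 3: (0,9) -> (5,9)
Segment 4: (5,9) -> (5,12)

Answer: .....*...
.....*...
.....*...
*********
.........
.........
.........
.........
.........
.........
.........
.........
.........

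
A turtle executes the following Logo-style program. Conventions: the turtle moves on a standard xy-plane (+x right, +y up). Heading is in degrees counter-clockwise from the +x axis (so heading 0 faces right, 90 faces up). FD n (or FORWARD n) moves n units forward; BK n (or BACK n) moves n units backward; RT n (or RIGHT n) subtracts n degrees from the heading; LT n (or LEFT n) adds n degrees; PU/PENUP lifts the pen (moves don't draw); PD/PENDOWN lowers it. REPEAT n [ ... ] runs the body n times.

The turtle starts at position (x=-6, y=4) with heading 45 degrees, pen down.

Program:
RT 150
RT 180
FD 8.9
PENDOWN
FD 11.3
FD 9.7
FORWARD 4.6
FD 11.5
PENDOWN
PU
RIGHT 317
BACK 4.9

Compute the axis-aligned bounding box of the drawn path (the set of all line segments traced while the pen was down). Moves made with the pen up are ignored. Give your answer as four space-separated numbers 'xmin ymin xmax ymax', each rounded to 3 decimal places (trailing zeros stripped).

Answer: -6 4 5.906 48.433

Derivation:
Executing turtle program step by step:
Start: pos=(-6,4), heading=45, pen down
RT 150: heading 45 -> 255
RT 180: heading 255 -> 75
FD 8.9: (-6,4) -> (-3.697,12.597) [heading=75, draw]
PD: pen down
FD 11.3: (-3.697,12.597) -> (-0.772,23.512) [heading=75, draw]
FD 9.7: (-0.772,23.512) -> (1.739,32.881) [heading=75, draw]
FD 4.6: (1.739,32.881) -> (2.929,37.324) [heading=75, draw]
FD 11.5: (2.929,37.324) -> (5.906,48.433) [heading=75, draw]
PD: pen down
PU: pen up
RT 317: heading 75 -> 118
BK 4.9: (5.906,48.433) -> (8.206,44.106) [heading=118, move]
Final: pos=(8.206,44.106), heading=118, 5 segment(s) drawn

Segment endpoints: x in {-6, -3.697, -0.772, 1.739, 2.929, 5.906}, y in {4, 12.597, 23.512, 32.881, 37.324, 48.433}
xmin=-6, ymin=4, xmax=5.906, ymax=48.433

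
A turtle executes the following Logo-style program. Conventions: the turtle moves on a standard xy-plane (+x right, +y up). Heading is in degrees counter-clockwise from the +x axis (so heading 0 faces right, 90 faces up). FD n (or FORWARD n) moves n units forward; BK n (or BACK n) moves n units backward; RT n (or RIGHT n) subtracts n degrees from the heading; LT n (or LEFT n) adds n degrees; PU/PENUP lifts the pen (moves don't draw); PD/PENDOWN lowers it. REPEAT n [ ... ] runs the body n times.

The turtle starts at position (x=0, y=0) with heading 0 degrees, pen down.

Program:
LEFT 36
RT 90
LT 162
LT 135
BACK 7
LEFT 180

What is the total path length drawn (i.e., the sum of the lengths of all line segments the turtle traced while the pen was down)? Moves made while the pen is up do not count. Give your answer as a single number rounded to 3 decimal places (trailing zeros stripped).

Answer: 7

Derivation:
Executing turtle program step by step:
Start: pos=(0,0), heading=0, pen down
LT 36: heading 0 -> 36
RT 90: heading 36 -> 306
LT 162: heading 306 -> 108
LT 135: heading 108 -> 243
BK 7: (0,0) -> (3.178,6.237) [heading=243, draw]
LT 180: heading 243 -> 63
Final: pos=(3.178,6.237), heading=63, 1 segment(s) drawn

Segment lengths:
  seg 1: (0,0) -> (3.178,6.237), length = 7
Total = 7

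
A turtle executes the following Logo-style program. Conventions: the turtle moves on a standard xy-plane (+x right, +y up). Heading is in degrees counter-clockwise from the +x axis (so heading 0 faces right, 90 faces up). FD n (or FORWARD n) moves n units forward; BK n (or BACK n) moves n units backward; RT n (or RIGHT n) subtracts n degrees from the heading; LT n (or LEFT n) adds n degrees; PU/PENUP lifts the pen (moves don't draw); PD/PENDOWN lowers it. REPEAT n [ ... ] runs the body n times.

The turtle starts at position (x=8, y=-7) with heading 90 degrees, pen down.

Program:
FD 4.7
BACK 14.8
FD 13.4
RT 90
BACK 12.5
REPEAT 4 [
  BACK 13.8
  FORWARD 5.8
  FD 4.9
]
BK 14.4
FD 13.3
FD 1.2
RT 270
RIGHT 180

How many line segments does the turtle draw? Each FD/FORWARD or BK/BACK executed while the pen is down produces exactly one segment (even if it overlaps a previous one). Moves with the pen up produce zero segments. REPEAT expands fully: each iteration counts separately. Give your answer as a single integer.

Executing turtle program step by step:
Start: pos=(8,-7), heading=90, pen down
FD 4.7: (8,-7) -> (8,-2.3) [heading=90, draw]
BK 14.8: (8,-2.3) -> (8,-17.1) [heading=90, draw]
FD 13.4: (8,-17.1) -> (8,-3.7) [heading=90, draw]
RT 90: heading 90 -> 0
BK 12.5: (8,-3.7) -> (-4.5,-3.7) [heading=0, draw]
REPEAT 4 [
  -- iteration 1/4 --
  BK 13.8: (-4.5,-3.7) -> (-18.3,-3.7) [heading=0, draw]
  FD 5.8: (-18.3,-3.7) -> (-12.5,-3.7) [heading=0, draw]
  FD 4.9: (-12.5,-3.7) -> (-7.6,-3.7) [heading=0, draw]
  -- iteration 2/4 --
  BK 13.8: (-7.6,-3.7) -> (-21.4,-3.7) [heading=0, draw]
  FD 5.8: (-21.4,-3.7) -> (-15.6,-3.7) [heading=0, draw]
  FD 4.9: (-15.6,-3.7) -> (-10.7,-3.7) [heading=0, draw]
  -- iteration 3/4 --
  BK 13.8: (-10.7,-3.7) -> (-24.5,-3.7) [heading=0, draw]
  FD 5.8: (-24.5,-3.7) -> (-18.7,-3.7) [heading=0, draw]
  FD 4.9: (-18.7,-3.7) -> (-13.8,-3.7) [heading=0, draw]
  -- iteration 4/4 --
  BK 13.8: (-13.8,-3.7) -> (-27.6,-3.7) [heading=0, draw]
  FD 5.8: (-27.6,-3.7) -> (-21.8,-3.7) [heading=0, draw]
  FD 4.9: (-21.8,-3.7) -> (-16.9,-3.7) [heading=0, draw]
]
BK 14.4: (-16.9,-3.7) -> (-31.3,-3.7) [heading=0, draw]
FD 13.3: (-31.3,-3.7) -> (-18,-3.7) [heading=0, draw]
FD 1.2: (-18,-3.7) -> (-16.8,-3.7) [heading=0, draw]
RT 270: heading 0 -> 90
RT 180: heading 90 -> 270
Final: pos=(-16.8,-3.7), heading=270, 19 segment(s) drawn
Segments drawn: 19

Answer: 19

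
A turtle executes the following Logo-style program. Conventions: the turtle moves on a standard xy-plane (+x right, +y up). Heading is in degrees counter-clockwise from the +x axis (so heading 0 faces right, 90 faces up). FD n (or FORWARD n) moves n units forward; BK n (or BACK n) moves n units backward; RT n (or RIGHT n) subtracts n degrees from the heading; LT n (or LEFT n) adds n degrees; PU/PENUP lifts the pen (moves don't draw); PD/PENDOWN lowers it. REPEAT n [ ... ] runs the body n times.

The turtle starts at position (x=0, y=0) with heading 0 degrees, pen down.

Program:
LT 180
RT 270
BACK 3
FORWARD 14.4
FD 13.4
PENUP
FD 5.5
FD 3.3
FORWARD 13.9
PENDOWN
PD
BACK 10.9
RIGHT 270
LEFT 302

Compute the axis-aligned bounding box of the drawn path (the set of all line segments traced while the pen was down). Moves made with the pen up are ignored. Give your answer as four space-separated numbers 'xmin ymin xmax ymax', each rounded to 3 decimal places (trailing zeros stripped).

Answer: 0 -47.5 0 3

Derivation:
Executing turtle program step by step:
Start: pos=(0,0), heading=0, pen down
LT 180: heading 0 -> 180
RT 270: heading 180 -> 270
BK 3: (0,0) -> (0,3) [heading=270, draw]
FD 14.4: (0,3) -> (0,-11.4) [heading=270, draw]
FD 13.4: (0,-11.4) -> (0,-24.8) [heading=270, draw]
PU: pen up
FD 5.5: (0,-24.8) -> (0,-30.3) [heading=270, move]
FD 3.3: (0,-30.3) -> (0,-33.6) [heading=270, move]
FD 13.9: (0,-33.6) -> (0,-47.5) [heading=270, move]
PD: pen down
PD: pen down
BK 10.9: (0,-47.5) -> (0,-36.6) [heading=270, draw]
RT 270: heading 270 -> 0
LT 302: heading 0 -> 302
Final: pos=(0,-36.6), heading=302, 4 segment(s) drawn

Segment endpoints: x in {0, 0, 0, 0, 0, 0}, y in {-47.5, -36.6, -24.8, -11.4, 0, 3}
xmin=0, ymin=-47.5, xmax=0, ymax=3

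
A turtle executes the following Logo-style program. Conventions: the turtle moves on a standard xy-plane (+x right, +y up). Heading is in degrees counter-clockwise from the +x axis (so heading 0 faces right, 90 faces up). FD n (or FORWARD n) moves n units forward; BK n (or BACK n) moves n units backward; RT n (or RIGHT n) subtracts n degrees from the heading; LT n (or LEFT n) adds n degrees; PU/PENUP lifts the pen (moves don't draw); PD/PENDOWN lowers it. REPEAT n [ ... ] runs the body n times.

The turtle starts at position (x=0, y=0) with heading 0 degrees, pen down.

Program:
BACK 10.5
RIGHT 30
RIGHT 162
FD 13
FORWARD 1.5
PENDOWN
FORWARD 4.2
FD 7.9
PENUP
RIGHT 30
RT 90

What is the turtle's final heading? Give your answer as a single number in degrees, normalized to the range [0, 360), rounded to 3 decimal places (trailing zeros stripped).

Executing turtle program step by step:
Start: pos=(0,0), heading=0, pen down
BK 10.5: (0,0) -> (-10.5,0) [heading=0, draw]
RT 30: heading 0 -> 330
RT 162: heading 330 -> 168
FD 13: (-10.5,0) -> (-23.216,2.703) [heading=168, draw]
FD 1.5: (-23.216,2.703) -> (-24.683,3.015) [heading=168, draw]
PD: pen down
FD 4.2: (-24.683,3.015) -> (-28.791,3.888) [heading=168, draw]
FD 7.9: (-28.791,3.888) -> (-36.519,5.53) [heading=168, draw]
PU: pen up
RT 30: heading 168 -> 138
RT 90: heading 138 -> 48
Final: pos=(-36.519,5.53), heading=48, 5 segment(s) drawn

Answer: 48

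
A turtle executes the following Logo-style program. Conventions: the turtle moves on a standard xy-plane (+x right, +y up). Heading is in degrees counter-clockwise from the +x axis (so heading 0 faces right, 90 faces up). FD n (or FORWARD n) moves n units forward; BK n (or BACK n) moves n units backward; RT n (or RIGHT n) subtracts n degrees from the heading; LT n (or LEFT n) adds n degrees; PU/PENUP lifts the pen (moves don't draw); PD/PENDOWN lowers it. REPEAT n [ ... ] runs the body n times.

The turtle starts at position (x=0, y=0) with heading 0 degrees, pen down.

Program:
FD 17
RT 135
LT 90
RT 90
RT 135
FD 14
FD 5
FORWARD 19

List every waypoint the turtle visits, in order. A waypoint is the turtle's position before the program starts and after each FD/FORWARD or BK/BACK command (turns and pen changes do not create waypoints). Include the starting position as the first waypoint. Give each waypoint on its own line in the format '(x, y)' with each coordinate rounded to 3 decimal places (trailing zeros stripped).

Answer: (0, 0)
(17, 0)
(17, 14)
(17, 19)
(17, 38)

Derivation:
Executing turtle program step by step:
Start: pos=(0,0), heading=0, pen down
FD 17: (0,0) -> (17,0) [heading=0, draw]
RT 135: heading 0 -> 225
LT 90: heading 225 -> 315
RT 90: heading 315 -> 225
RT 135: heading 225 -> 90
FD 14: (17,0) -> (17,14) [heading=90, draw]
FD 5: (17,14) -> (17,19) [heading=90, draw]
FD 19: (17,19) -> (17,38) [heading=90, draw]
Final: pos=(17,38), heading=90, 4 segment(s) drawn
Waypoints (5 total):
(0, 0)
(17, 0)
(17, 14)
(17, 19)
(17, 38)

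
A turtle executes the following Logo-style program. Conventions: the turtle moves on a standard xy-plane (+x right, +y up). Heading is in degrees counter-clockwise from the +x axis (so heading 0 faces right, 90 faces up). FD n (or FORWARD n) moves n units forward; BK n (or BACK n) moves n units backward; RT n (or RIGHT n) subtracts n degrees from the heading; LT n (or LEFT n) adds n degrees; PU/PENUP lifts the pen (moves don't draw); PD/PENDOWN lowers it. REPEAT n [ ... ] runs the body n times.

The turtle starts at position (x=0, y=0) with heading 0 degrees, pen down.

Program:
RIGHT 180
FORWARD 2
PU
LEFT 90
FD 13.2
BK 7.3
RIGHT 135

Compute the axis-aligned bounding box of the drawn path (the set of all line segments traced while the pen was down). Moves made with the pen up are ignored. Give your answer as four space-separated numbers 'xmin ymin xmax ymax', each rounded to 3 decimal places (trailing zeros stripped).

Answer: -2 0 0 0

Derivation:
Executing turtle program step by step:
Start: pos=(0,0), heading=0, pen down
RT 180: heading 0 -> 180
FD 2: (0,0) -> (-2,0) [heading=180, draw]
PU: pen up
LT 90: heading 180 -> 270
FD 13.2: (-2,0) -> (-2,-13.2) [heading=270, move]
BK 7.3: (-2,-13.2) -> (-2,-5.9) [heading=270, move]
RT 135: heading 270 -> 135
Final: pos=(-2,-5.9), heading=135, 1 segment(s) drawn

Segment endpoints: x in {-2, 0}, y in {0, 0}
xmin=-2, ymin=0, xmax=0, ymax=0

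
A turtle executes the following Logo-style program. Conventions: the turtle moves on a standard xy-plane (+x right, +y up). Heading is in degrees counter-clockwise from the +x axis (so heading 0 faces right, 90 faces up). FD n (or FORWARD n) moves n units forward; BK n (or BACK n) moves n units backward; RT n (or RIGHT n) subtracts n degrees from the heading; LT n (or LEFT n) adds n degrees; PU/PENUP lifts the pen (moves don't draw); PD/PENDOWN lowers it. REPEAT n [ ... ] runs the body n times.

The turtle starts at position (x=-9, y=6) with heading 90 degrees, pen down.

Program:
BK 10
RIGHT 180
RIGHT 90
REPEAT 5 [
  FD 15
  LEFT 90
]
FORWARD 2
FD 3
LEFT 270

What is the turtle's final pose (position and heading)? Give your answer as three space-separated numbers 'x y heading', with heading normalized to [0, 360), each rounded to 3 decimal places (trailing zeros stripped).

Answer: -24 -9 180

Derivation:
Executing turtle program step by step:
Start: pos=(-9,6), heading=90, pen down
BK 10: (-9,6) -> (-9,-4) [heading=90, draw]
RT 180: heading 90 -> 270
RT 90: heading 270 -> 180
REPEAT 5 [
  -- iteration 1/5 --
  FD 15: (-9,-4) -> (-24,-4) [heading=180, draw]
  LT 90: heading 180 -> 270
  -- iteration 2/5 --
  FD 15: (-24,-4) -> (-24,-19) [heading=270, draw]
  LT 90: heading 270 -> 0
  -- iteration 3/5 --
  FD 15: (-24,-19) -> (-9,-19) [heading=0, draw]
  LT 90: heading 0 -> 90
  -- iteration 4/5 --
  FD 15: (-9,-19) -> (-9,-4) [heading=90, draw]
  LT 90: heading 90 -> 180
  -- iteration 5/5 --
  FD 15: (-9,-4) -> (-24,-4) [heading=180, draw]
  LT 90: heading 180 -> 270
]
FD 2: (-24,-4) -> (-24,-6) [heading=270, draw]
FD 3: (-24,-6) -> (-24,-9) [heading=270, draw]
LT 270: heading 270 -> 180
Final: pos=(-24,-9), heading=180, 8 segment(s) drawn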